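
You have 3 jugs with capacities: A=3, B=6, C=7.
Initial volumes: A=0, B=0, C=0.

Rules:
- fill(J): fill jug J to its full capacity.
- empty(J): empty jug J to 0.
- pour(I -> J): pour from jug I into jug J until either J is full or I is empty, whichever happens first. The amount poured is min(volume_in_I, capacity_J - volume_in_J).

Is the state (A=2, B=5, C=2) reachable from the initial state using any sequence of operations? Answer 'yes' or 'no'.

BFS explored all 164 reachable states.
Reachable set includes: (0,0,0), (0,0,1), (0,0,2), (0,0,3), (0,0,4), (0,0,5), (0,0,6), (0,0,7), (0,1,0), (0,1,1), (0,1,2), (0,1,3) ...
Target (A=2, B=5, C=2) not in reachable set → no.

Answer: no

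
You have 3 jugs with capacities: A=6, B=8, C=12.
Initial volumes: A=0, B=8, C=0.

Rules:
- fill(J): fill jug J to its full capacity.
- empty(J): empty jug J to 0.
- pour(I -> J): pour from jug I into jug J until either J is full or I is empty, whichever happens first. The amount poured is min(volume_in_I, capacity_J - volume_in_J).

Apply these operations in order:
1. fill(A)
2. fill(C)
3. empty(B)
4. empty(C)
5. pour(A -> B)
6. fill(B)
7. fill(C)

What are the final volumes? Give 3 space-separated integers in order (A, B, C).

Answer: 0 8 12

Derivation:
Step 1: fill(A) -> (A=6 B=8 C=0)
Step 2: fill(C) -> (A=6 B=8 C=12)
Step 3: empty(B) -> (A=6 B=0 C=12)
Step 4: empty(C) -> (A=6 B=0 C=0)
Step 5: pour(A -> B) -> (A=0 B=6 C=0)
Step 6: fill(B) -> (A=0 B=8 C=0)
Step 7: fill(C) -> (A=0 B=8 C=12)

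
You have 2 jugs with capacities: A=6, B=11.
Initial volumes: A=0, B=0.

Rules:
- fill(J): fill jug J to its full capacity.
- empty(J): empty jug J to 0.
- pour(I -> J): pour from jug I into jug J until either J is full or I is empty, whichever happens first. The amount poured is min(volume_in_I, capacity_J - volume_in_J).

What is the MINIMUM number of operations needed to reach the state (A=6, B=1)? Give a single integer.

Answer: 7

Derivation:
BFS from (A=0, B=0). One shortest path:
  1. fill(A) -> (A=6 B=0)
  2. pour(A -> B) -> (A=0 B=6)
  3. fill(A) -> (A=6 B=6)
  4. pour(A -> B) -> (A=1 B=11)
  5. empty(B) -> (A=1 B=0)
  6. pour(A -> B) -> (A=0 B=1)
  7. fill(A) -> (A=6 B=1)
Reached target in 7 moves.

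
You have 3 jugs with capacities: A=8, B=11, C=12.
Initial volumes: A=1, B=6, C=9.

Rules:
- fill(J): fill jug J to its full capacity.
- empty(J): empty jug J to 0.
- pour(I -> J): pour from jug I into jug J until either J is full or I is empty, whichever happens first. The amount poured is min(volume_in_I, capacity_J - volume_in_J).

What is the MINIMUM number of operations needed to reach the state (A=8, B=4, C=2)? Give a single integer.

BFS from (A=1, B=6, C=9). One shortest path:
  1. empty(B) -> (A=1 B=0 C=9)
  2. pour(C -> B) -> (A=1 B=9 C=0)
  3. fill(C) -> (A=1 B=9 C=12)
  4. pour(C -> B) -> (A=1 B=11 C=10)
  5. pour(B -> A) -> (A=8 B=4 C=10)
  6. empty(A) -> (A=0 B=4 C=10)
  7. pour(C -> A) -> (A=8 B=4 C=2)
Reached target in 7 moves.

Answer: 7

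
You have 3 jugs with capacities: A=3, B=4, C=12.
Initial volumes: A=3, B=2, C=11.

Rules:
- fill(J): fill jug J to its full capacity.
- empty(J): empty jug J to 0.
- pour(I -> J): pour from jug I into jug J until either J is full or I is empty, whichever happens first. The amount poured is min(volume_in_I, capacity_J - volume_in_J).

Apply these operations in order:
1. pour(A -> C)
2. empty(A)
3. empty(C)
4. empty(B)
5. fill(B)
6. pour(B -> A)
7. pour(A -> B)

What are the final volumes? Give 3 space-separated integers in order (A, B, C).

Answer: 0 4 0

Derivation:
Step 1: pour(A -> C) -> (A=2 B=2 C=12)
Step 2: empty(A) -> (A=0 B=2 C=12)
Step 3: empty(C) -> (A=0 B=2 C=0)
Step 4: empty(B) -> (A=0 B=0 C=0)
Step 5: fill(B) -> (A=0 B=4 C=0)
Step 6: pour(B -> A) -> (A=3 B=1 C=0)
Step 7: pour(A -> B) -> (A=0 B=4 C=0)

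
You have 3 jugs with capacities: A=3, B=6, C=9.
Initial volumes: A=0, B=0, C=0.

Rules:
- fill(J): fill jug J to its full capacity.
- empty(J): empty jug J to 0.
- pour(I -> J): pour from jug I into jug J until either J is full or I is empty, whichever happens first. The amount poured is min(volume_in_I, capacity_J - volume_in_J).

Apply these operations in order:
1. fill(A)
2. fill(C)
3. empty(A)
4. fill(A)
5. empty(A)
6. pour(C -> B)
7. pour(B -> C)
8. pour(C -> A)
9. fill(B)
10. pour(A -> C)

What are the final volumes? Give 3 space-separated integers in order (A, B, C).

Step 1: fill(A) -> (A=3 B=0 C=0)
Step 2: fill(C) -> (A=3 B=0 C=9)
Step 3: empty(A) -> (A=0 B=0 C=9)
Step 4: fill(A) -> (A=3 B=0 C=9)
Step 5: empty(A) -> (A=0 B=0 C=9)
Step 6: pour(C -> B) -> (A=0 B=6 C=3)
Step 7: pour(B -> C) -> (A=0 B=0 C=9)
Step 8: pour(C -> A) -> (A=3 B=0 C=6)
Step 9: fill(B) -> (A=3 B=6 C=6)
Step 10: pour(A -> C) -> (A=0 B=6 C=9)

Answer: 0 6 9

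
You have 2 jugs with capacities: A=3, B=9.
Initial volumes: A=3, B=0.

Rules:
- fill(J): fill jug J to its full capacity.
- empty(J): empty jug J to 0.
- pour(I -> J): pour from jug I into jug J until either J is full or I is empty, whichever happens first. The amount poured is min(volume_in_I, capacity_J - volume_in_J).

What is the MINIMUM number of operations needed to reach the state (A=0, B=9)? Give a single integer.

Answer: 2

Derivation:
BFS from (A=3, B=0). One shortest path:
  1. empty(A) -> (A=0 B=0)
  2. fill(B) -> (A=0 B=9)
Reached target in 2 moves.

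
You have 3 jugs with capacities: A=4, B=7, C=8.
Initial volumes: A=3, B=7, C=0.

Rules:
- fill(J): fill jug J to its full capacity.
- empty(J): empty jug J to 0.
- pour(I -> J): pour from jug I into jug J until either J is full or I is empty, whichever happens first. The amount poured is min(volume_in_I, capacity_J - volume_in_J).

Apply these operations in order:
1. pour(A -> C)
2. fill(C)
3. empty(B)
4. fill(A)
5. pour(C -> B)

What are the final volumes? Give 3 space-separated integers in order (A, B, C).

Step 1: pour(A -> C) -> (A=0 B=7 C=3)
Step 2: fill(C) -> (A=0 B=7 C=8)
Step 3: empty(B) -> (A=0 B=0 C=8)
Step 4: fill(A) -> (A=4 B=0 C=8)
Step 5: pour(C -> B) -> (A=4 B=7 C=1)

Answer: 4 7 1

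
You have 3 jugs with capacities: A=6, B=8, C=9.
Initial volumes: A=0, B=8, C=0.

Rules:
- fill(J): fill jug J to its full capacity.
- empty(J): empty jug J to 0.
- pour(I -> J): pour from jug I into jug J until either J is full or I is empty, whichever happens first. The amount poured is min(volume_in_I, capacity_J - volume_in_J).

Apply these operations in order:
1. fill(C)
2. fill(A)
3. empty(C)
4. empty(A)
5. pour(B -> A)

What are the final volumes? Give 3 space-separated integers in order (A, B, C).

Step 1: fill(C) -> (A=0 B=8 C=9)
Step 2: fill(A) -> (A=6 B=8 C=9)
Step 3: empty(C) -> (A=6 B=8 C=0)
Step 4: empty(A) -> (A=0 B=8 C=0)
Step 5: pour(B -> A) -> (A=6 B=2 C=0)

Answer: 6 2 0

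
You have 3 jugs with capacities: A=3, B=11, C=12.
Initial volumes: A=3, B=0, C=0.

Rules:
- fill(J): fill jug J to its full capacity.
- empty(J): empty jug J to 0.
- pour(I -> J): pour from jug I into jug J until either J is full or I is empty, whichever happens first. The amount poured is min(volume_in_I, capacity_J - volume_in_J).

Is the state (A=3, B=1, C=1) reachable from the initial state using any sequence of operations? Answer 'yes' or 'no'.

Answer: yes

Derivation:
BFS from (A=3, B=0, C=0):
  1. empty(A) -> (A=0 B=0 C=0)
  2. fill(C) -> (A=0 B=0 C=12)
  3. pour(C -> B) -> (A=0 B=11 C=1)
  4. empty(B) -> (A=0 B=0 C=1)
  5. pour(C -> A) -> (A=1 B=0 C=0)
  6. fill(C) -> (A=1 B=0 C=12)
  7. pour(C -> B) -> (A=1 B=11 C=1)
  8. empty(B) -> (A=1 B=0 C=1)
  9. pour(A -> B) -> (A=0 B=1 C=1)
  10. fill(A) -> (A=3 B=1 C=1)
Target reached → yes.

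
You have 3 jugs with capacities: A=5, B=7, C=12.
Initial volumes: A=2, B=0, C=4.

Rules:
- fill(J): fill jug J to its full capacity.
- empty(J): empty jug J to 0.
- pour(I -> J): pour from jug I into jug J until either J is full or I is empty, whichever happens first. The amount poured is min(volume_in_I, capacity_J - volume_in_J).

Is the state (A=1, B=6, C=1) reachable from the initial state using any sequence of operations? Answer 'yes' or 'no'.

BFS explored all 360 reachable states.
Reachable set includes: (0,0,0), (0,0,1), (0,0,2), (0,0,3), (0,0,4), (0,0,5), (0,0,6), (0,0,7), (0,0,8), (0,0,9), (0,0,10), (0,0,11) ...
Target (A=1, B=6, C=1) not in reachable set → no.

Answer: no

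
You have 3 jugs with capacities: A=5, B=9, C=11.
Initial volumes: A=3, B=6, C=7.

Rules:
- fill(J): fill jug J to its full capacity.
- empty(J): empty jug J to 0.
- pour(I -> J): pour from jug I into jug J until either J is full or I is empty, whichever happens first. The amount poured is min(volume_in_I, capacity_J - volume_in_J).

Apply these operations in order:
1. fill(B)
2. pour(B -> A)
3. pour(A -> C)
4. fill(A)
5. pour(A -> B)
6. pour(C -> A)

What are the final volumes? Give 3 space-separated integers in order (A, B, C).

Answer: 5 9 9

Derivation:
Step 1: fill(B) -> (A=3 B=9 C=7)
Step 2: pour(B -> A) -> (A=5 B=7 C=7)
Step 3: pour(A -> C) -> (A=1 B=7 C=11)
Step 4: fill(A) -> (A=5 B=7 C=11)
Step 5: pour(A -> B) -> (A=3 B=9 C=11)
Step 6: pour(C -> A) -> (A=5 B=9 C=9)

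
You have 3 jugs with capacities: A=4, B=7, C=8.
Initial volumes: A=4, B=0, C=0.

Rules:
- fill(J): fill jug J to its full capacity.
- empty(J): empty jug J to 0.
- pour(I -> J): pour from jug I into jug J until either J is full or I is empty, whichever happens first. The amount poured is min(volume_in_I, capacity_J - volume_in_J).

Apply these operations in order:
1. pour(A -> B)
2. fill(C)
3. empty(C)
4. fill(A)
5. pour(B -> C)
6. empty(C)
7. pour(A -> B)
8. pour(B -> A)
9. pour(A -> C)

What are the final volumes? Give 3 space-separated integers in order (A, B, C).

Answer: 0 0 4

Derivation:
Step 1: pour(A -> B) -> (A=0 B=4 C=0)
Step 2: fill(C) -> (A=0 B=4 C=8)
Step 3: empty(C) -> (A=0 B=4 C=0)
Step 4: fill(A) -> (A=4 B=4 C=0)
Step 5: pour(B -> C) -> (A=4 B=0 C=4)
Step 6: empty(C) -> (A=4 B=0 C=0)
Step 7: pour(A -> B) -> (A=0 B=4 C=0)
Step 8: pour(B -> A) -> (A=4 B=0 C=0)
Step 9: pour(A -> C) -> (A=0 B=0 C=4)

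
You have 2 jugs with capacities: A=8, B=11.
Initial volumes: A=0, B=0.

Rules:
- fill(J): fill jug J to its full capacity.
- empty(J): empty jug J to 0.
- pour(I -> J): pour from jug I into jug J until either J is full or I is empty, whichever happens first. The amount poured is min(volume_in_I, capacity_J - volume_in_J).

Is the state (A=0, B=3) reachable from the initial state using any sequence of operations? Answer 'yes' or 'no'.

Answer: yes

Derivation:
BFS from (A=0, B=0):
  1. fill(B) -> (A=0 B=11)
  2. pour(B -> A) -> (A=8 B=3)
  3. empty(A) -> (A=0 B=3)
Target reached → yes.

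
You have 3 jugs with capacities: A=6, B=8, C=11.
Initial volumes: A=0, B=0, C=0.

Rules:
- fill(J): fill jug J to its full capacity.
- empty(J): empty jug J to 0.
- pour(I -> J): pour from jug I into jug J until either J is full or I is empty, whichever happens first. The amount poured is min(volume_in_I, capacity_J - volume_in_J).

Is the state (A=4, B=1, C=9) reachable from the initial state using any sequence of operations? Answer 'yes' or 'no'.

BFS explored all 406 reachable states.
Reachable set includes: (0,0,0), (0,0,1), (0,0,2), (0,0,3), (0,0,4), (0,0,5), (0,0,6), (0,0,7), (0,0,8), (0,0,9), (0,0,10), (0,0,11) ...
Target (A=4, B=1, C=9) not in reachable set → no.

Answer: no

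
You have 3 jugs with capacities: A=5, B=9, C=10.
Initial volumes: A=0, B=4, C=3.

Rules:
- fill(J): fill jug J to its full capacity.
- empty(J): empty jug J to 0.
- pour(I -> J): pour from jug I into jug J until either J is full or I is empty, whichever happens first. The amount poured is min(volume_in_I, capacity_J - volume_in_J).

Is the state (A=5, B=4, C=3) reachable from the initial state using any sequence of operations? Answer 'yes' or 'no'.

Answer: yes

Derivation:
BFS from (A=0, B=4, C=3):
  1. fill(A) -> (A=5 B=4 C=3)
Target reached → yes.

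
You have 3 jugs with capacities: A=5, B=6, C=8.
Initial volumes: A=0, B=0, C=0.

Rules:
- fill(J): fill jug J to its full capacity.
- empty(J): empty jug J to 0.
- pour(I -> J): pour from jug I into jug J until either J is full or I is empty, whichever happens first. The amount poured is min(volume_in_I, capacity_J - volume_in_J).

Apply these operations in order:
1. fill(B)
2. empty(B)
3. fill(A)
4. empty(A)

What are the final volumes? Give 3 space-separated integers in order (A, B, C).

Step 1: fill(B) -> (A=0 B=6 C=0)
Step 2: empty(B) -> (A=0 B=0 C=0)
Step 3: fill(A) -> (A=5 B=0 C=0)
Step 4: empty(A) -> (A=0 B=0 C=0)

Answer: 0 0 0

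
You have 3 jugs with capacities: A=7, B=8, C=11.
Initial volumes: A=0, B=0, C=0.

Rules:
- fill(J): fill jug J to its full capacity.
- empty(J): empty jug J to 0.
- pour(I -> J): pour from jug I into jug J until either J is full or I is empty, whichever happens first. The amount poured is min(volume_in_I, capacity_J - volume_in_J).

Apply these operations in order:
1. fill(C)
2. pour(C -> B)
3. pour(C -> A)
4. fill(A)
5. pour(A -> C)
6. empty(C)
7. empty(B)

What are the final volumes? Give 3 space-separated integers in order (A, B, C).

Step 1: fill(C) -> (A=0 B=0 C=11)
Step 2: pour(C -> B) -> (A=0 B=8 C=3)
Step 3: pour(C -> A) -> (A=3 B=8 C=0)
Step 4: fill(A) -> (A=7 B=8 C=0)
Step 5: pour(A -> C) -> (A=0 B=8 C=7)
Step 6: empty(C) -> (A=0 B=8 C=0)
Step 7: empty(B) -> (A=0 B=0 C=0)

Answer: 0 0 0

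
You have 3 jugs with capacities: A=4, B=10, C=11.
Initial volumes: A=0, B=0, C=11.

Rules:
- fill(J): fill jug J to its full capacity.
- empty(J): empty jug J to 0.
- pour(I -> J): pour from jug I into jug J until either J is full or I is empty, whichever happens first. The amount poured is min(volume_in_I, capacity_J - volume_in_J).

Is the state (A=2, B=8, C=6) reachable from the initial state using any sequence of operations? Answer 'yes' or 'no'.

Answer: no

Derivation:
BFS explored all 390 reachable states.
Reachable set includes: (0,0,0), (0,0,1), (0,0,2), (0,0,3), (0,0,4), (0,0,5), (0,0,6), (0,0,7), (0,0,8), (0,0,9), (0,0,10), (0,0,11) ...
Target (A=2, B=8, C=6) not in reachable set → no.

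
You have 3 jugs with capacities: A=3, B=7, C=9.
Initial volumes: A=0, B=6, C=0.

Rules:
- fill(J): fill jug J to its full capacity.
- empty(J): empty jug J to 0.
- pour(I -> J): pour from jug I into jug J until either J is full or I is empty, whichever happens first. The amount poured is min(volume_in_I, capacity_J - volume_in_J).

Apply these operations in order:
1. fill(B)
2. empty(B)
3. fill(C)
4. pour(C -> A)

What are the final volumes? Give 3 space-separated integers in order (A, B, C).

Answer: 3 0 6

Derivation:
Step 1: fill(B) -> (A=0 B=7 C=0)
Step 2: empty(B) -> (A=0 B=0 C=0)
Step 3: fill(C) -> (A=0 B=0 C=9)
Step 4: pour(C -> A) -> (A=3 B=0 C=6)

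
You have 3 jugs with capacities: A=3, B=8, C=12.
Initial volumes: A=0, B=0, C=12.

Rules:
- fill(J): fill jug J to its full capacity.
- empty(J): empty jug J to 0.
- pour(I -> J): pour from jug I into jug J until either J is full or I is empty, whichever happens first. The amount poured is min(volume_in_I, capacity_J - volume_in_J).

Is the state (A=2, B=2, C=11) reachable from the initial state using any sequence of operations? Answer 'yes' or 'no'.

BFS explored all 314 reachable states.
Reachable set includes: (0,0,0), (0,0,1), (0,0,2), (0,0,3), (0,0,4), (0,0,5), (0,0,6), (0,0,7), (0,0,8), (0,0,9), (0,0,10), (0,0,11) ...
Target (A=2, B=2, C=11) not in reachable set → no.

Answer: no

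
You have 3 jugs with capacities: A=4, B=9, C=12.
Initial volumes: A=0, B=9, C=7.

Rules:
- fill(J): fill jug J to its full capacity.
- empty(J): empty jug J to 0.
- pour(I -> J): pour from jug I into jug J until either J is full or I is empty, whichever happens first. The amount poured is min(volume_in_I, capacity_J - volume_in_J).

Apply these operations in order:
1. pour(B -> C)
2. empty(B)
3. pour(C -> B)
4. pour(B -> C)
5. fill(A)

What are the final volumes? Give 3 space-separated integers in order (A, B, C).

Step 1: pour(B -> C) -> (A=0 B=4 C=12)
Step 2: empty(B) -> (A=0 B=0 C=12)
Step 3: pour(C -> B) -> (A=0 B=9 C=3)
Step 4: pour(B -> C) -> (A=0 B=0 C=12)
Step 5: fill(A) -> (A=4 B=0 C=12)

Answer: 4 0 12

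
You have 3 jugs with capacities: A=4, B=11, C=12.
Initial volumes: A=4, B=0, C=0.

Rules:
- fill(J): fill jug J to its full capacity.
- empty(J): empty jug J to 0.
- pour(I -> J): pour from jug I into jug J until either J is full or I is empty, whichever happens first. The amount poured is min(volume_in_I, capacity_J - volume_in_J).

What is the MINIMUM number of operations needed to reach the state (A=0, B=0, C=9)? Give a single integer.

BFS from (A=4, B=0, C=0). One shortest path:
  1. fill(C) -> (A=4 B=0 C=12)
  2. pour(A -> B) -> (A=0 B=4 C=12)
  3. fill(A) -> (A=4 B=4 C=12)
  4. pour(A -> B) -> (A=0 B=8 C=12)
  5. pour(C -> B) -> (A=0 B=11 C=9)
  6. empty(B) -> (A=0 B=0 C=9)
Reached target in 6 moves.

Answer: 6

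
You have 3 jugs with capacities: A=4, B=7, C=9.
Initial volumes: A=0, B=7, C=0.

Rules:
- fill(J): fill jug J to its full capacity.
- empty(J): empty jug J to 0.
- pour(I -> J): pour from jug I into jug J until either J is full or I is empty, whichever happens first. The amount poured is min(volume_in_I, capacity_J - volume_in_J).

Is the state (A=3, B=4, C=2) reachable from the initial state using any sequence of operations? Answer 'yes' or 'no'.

Answer: no

Derivation:
BFS explored all 256 reachable states.
Reachable set includes: (0,0,0), (0,0,1), (0,0,2), (0,0,3), (0,0,4), (0,0,5), (0,0,6), (0,0,7), (0,0,8), (0,0,9), (0,1,0), (0,1,1) ...
Target (A=3, B=4, C=2) not in reachable set → no.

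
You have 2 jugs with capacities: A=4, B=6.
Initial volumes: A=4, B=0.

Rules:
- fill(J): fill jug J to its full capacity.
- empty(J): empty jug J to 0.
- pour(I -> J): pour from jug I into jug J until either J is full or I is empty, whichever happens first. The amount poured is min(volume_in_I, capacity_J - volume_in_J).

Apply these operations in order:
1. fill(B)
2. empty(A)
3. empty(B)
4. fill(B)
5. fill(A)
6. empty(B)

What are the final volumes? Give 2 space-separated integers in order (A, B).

Answer: 4 0

Derivation:
Step 1: fill(B) -> (A=4 B=6)
Step 2: empty(A) -> (A=0 B=6)
Step 3: empty(B) -> (A=0 B=0)
Step 4: fill(B) -> (A=0 B=6)
Step 5: fill(A) -> (A=4 B=6)
Step 6: empty(B) -> (A=4 B=0)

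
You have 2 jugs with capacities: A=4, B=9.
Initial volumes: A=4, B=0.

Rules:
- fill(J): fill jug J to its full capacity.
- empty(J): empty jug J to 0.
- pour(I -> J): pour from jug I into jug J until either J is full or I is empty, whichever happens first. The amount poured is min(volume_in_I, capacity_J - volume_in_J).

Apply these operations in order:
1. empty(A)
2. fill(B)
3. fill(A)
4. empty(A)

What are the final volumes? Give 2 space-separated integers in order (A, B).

Answer: 0 9

Derivation:
Step 1: empty(A) -> (A=0 B=0)
Step 2: fill(B) -> (A=0 B=9)
Step 3: fill(A) -> (A=4 B=9)
Step 4: empty(A) -> (A=0 B=9)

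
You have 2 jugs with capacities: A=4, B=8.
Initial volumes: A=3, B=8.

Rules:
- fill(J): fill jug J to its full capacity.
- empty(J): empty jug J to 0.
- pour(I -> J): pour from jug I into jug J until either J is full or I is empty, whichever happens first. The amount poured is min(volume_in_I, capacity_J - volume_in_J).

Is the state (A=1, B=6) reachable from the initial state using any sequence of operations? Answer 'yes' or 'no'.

BFS explored all 12 reachable states.
Reachable set includes: (0,0), (0,3), (0,4), (0,7), (0,8), (3,0), (3,8), (4,0), (4,3), (4,4), (4,7), (4,8)
Target (A=1, B=6) not in reachable set → no.

Answer: no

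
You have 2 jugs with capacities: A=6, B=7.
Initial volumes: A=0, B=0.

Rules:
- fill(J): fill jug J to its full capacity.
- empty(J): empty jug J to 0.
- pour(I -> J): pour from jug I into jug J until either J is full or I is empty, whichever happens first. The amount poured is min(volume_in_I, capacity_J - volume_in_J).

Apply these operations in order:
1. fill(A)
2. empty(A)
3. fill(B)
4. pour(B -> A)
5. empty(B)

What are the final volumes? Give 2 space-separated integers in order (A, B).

Answer: 6 0

Derivation:
Step 1: fill(A) -> (A=6 B=0)
Step 2: empty(A) -> (A=0 B=0)
Step 3: fill(B) -> (A=0 B=7)
Step 4: pour(B -> A) -> (A=6 B=1)
Step 5: empty(B) -> (A=6 B=0)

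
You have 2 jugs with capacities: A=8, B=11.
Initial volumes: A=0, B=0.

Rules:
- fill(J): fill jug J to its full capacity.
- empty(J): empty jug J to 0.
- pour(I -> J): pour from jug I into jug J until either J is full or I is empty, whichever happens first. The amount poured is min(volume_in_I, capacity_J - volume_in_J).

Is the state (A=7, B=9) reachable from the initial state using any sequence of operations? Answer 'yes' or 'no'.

Answer: no

Derivation:
BFS explored all 38 reachable states.
Reachable set includes: (0,0), (0,1), (0,2), (0,3), (0,4), (0,5), (0,6), (0,7), (0,8), (0,9), (0,10), (0,11) ...
Target (A=7, B=9) not in reachable set → no.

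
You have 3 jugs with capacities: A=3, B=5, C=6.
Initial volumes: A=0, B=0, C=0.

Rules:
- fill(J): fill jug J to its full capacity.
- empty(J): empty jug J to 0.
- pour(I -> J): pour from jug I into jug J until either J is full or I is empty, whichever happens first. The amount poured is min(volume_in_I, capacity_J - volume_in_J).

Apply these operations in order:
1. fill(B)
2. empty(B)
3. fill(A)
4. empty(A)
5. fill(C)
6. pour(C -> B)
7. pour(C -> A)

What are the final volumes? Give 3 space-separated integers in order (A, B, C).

Step 1: fill(B) -> (A=0 B=5 C=0)
Step 2: empty(B) -> (A=0 B=0 C=0)
Step 3: fill(A) -> (A=3 B=0 C=0)
Step 4: empty(A) -> (A=0 B=0 C=0)
Step 5: fill(C) -> (A=0 B=0 C=6)
Step 6: pour(C -> B) -> (A=0 B=5 C=1)
Step 7: pour(C -> A) -> (A=1 B=5 C=0)

Answer: 1 5 0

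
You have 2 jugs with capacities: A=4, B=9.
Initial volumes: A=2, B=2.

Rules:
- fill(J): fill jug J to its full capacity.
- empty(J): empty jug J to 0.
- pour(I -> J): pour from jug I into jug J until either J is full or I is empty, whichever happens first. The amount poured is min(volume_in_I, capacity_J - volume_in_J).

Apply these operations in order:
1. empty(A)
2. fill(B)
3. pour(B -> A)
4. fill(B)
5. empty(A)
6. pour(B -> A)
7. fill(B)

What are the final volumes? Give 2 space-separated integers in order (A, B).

Answer: 4 9

Derivation:
Step 1: empty(A) -> (A=0 B=2)
Step 2: fill(B) -> (A=0 B=9)
Step 3: pour(B -> A) -> (A=4 B=5)
Step 4: fill(B) -> (A=4 B=9)
Step 5: empty(A) -> (A=0 B=9)
Step 6: pour(B -> A) -> (A=4 B=5)
Step 7: fill(B) -> (A=4 B=9)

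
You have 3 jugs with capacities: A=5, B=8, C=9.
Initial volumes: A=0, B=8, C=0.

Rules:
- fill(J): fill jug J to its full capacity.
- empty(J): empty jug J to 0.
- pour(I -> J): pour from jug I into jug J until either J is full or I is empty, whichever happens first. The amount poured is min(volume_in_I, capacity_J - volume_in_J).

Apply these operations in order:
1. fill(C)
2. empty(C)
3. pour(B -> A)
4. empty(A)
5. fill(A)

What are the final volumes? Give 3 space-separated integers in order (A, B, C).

Answer: 5 3 0

Derivation:
Step 1: fill(C) -> (A=0 B=8 C=9)
Step 2: empty(C) -> (A=0 B=8 C=0)
Step 3: pour(B -> A) -> (A=5 B=3 C=0)
Step 4: empty(A) -> (A=0 B=3 C=0)
Step 5: fill(A) -> (A=5 B=3 C=0)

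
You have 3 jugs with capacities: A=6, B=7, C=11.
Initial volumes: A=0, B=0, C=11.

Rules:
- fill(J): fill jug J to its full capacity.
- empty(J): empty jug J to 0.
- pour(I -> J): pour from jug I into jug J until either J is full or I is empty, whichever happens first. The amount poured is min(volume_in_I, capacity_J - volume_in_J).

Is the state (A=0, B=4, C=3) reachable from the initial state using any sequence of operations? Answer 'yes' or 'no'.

BFS from (A=0, B=0, C=11):
  1. pour(C -> B) -> (A=0 B=7 C=4)
  2. pour(C -> A) -> (A=4 B=7 C=0)
  3. pour(B -> C) -> (A=4 B=0 C=7)
  4. fill(B) -> (A=4 B=7 C=7)
  5. pour(B -> C) -> (A=4 B=3 C=11)
  6. empty(C) -> (A=4 B=3 C=0)
  7. pour(B -> C) -> (A=4 B=0 C=3)
  8. pour(A -> B) -> (A=0 B=4 C=3)
Target reached → yes.

Answer: yes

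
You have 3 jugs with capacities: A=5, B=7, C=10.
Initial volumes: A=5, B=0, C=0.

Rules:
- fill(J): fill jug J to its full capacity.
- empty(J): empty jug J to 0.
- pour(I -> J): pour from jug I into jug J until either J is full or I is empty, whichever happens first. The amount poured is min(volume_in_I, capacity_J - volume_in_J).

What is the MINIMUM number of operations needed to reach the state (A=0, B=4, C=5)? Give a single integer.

BFS from (A=5, B=0, C=0). One shortest path:
  1. fill(B) -> (A=5 B=7 C=0)
  2. pour(B -> C) -> (A=5 B=0 C=7)
  3. fill(B) -> (A=5 B=7 C=7)
  4. pour(B -> C) -> (A=5 B=4 C=10)
  5. empty(C) -> (A=5 B=4 C=0)
  6. pour(A -> C) -> (A=0 B=4 C=5)
Reached target in 6 moves.

Answer: 6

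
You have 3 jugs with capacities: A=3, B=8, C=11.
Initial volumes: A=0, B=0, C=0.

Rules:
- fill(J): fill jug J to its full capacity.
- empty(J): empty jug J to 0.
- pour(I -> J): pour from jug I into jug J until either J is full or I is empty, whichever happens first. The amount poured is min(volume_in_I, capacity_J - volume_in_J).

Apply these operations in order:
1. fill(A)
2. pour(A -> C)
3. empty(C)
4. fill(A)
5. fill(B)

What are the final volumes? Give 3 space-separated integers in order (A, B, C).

Step 1: fill(A) -> (A=3 B=0 C=0)
Step 2: pour(A -> C) -> (A=0 B=0 C=3)
Step 3: empty(C) -> (A=0 B=0 C=0)
Step 4: fill(A) -> (A=3 B=0 C=0)
Step 5: fill(B) -> (A=3 B=8 C=0)

Answer: 3 8 0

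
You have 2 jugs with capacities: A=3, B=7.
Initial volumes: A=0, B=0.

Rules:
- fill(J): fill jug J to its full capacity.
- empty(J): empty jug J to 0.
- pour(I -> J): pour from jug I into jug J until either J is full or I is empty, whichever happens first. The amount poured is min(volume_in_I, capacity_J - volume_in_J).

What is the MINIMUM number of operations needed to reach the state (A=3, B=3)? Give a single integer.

Answer: 3

Derivation:
BFS from (A=0, B=0). One shortest path:
  1. fill(A) -> (A=3 B=0)
  2. pour(A -> B) -> (A=0 B=3)
  3. fill(A) -> (A=3 B=3)
Reached target in 3 moves.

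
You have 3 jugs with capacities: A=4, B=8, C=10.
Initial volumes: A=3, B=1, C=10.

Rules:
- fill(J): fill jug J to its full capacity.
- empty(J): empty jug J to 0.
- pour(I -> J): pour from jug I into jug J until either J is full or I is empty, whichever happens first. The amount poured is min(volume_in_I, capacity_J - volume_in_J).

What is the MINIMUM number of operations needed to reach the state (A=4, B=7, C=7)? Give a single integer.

BFS from (A=3, B=1, C=10). One shortest path:
  1. pour(C -> B) -> (A=3 B=8 C=3)
  2. pour(B -> A) -> (A=4 B=7 C=3)
  3. pour(A -> C) -> (A=0 B=7 C=7)
  4. fill(A) -> (A=4 B=7 C=7)
Reached target in 4 moves.

Answer: 4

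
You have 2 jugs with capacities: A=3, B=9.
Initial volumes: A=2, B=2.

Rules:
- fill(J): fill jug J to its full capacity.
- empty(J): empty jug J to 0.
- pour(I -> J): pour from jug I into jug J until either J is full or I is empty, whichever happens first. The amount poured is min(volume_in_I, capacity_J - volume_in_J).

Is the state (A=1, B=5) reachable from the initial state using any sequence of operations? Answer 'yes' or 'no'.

Answer: no

Derivation:
BFS explored all 25 reachable states.
Reachable set includes: (0,0), (0,1), (0,2), (0,3), (0,4), (0,5), (0,6), (0,7), (0,8), (0,9), (1,0), (1,9) ...
Target (A=1, B=5) not in reachable set → no.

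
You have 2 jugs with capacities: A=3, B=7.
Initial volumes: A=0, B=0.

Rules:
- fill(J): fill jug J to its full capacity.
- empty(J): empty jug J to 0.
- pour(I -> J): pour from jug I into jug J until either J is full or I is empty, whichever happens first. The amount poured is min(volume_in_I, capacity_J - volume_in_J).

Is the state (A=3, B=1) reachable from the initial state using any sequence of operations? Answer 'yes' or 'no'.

Answer: yes

Derivation:
BFS from (A=0, B=0):
  1. fill(B) -> (A=0 B=7)
  2. pour(B -> A) -> (A=3 B=4)
  3. empty(A) -> (A=0 B=4)
  4. pour(B -> A) -> (A=3 B=1)
Target reached → yes.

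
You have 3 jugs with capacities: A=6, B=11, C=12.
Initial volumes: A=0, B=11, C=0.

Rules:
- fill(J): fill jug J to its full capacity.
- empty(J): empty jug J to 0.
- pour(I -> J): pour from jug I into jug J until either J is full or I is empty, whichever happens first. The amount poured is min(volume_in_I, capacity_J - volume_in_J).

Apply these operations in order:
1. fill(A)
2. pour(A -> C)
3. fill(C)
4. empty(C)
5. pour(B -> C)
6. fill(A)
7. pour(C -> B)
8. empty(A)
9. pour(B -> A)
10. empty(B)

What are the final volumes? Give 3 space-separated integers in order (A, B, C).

Answer: 6 0 0

Derivation:
Step 1: fill(A) -> (A=6 B=11 C=0)
Step 2: pour(A -> C) -> (A=0 B=11 C=6)
Step 3: fill(C) -> (A=0 B=11 C=12)
Step 4: empty(C) -> (A=0 B=11 C=0)
Step 5: pour(B -> C) -> (A=0 B=0 C=11)
Step 6: fill(A) -> (A=6 B=0 C=11)
Step 7: pour(C -> B) -> (A=6 B=11 C=0)
Step 8: empty(A) -> (A=0 B=11 C=0)
Step 9: pour(B -> A) -> (A=6 B=5 C=0)
Step 10: empty(B) -> (A=6 B=0 C=0)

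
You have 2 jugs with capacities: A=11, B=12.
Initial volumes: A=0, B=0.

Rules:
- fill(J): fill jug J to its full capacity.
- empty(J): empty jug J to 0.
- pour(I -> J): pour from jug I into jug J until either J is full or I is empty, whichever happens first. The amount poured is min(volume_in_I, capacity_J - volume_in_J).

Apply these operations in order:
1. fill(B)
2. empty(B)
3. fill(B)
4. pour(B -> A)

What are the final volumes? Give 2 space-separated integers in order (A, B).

Answer: 11 1

Derivation:
Step 1: fill(B) -> (A=0 B=12)
Step 2: empty(B) -> (A=0 B=0)
Step 3: fill(B) -> (A=0 B=12)
Step 4: pour(B -> A) -> (A=11 B=1)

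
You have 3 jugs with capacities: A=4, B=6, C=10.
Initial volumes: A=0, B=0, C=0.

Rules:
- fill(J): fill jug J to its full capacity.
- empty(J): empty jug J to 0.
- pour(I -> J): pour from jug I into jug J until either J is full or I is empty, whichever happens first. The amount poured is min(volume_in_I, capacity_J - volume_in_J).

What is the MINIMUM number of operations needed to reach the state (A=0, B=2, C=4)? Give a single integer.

Answer: 3

Derivation:
BFS from (A=0, B=0, C=0). One shortest path:
  1. fill(B) -> (A=0 B=6 C=0)
  2. pour(B -> A) -> (A=4 B=2 C=0)
  3. pour(A -> C) -> (A=0 B=2 C=4)
Reached target in 3 moves.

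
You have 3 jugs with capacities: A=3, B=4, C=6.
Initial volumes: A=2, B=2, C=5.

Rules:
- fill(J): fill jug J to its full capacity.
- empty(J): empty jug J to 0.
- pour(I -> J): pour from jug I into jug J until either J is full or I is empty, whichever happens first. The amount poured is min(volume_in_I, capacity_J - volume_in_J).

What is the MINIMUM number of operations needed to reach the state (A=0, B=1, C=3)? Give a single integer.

BFS from (A=2, B=2, C=5). One shortest path:
  1. empty(C) -> (A=2 B=2 C=0)
  2. pour(B -> A) -> (A=3 B=1 C=0)
  3. pour(A -> C) -> (A=0 B=1 C=3)
Reached target in 3 moves.

Answer: 3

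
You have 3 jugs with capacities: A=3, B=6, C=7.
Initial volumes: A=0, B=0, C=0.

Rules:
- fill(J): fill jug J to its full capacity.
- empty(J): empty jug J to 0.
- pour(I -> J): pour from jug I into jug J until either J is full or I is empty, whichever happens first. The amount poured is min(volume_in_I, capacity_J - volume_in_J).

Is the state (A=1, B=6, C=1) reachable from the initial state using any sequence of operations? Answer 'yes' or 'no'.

BFS from (A=0, B=0, C=0):
  1. fill(C) -> (A=0 B=0 C=7)
  2. pour(C -> B) -> (A=0 B=6 C=1)
  3. empty(B) -> (A=0 B=0 C=1)
  4. pour(C -> A) -> (A=1 B=0 C=0)
  5. fill(C) -> (A=1 B=0 C=7)
  6. pour(C -> B) -> (A=1 B=6 C=1)
Target reached → yes.

Answer: yes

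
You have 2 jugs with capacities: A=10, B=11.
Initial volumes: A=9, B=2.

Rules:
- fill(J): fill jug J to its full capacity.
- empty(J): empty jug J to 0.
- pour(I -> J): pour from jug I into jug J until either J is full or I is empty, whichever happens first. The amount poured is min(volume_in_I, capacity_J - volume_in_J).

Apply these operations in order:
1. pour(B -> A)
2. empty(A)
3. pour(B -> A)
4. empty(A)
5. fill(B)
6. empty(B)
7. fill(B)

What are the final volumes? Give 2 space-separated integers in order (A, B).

Answer: 0 11

Derivation:
Step 1: pour(B -> A) -> (A=10 B=1)
Step 2: empty(A) -> (A=0 B=1)
Step 3: pour(B -> A) -> (A=1 B=0)
Step 4: empty(A) -> (A=0 B=0)
Step 5: fill(B) -> (A=0 B=11)
Step 6: empty(B) -> (A=0 B=0)
Step 7: fill(B) -> (A=0 B=11)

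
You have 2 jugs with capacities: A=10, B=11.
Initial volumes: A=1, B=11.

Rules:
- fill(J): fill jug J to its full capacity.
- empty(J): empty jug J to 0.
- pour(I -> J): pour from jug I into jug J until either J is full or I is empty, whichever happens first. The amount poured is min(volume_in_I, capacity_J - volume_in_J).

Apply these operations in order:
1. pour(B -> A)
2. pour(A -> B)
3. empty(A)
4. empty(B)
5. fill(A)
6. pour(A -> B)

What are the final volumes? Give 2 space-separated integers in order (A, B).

Step 1: pour(B -> A) -> (A=10 B=2)
Step 2: pour(A -> B) -> (A=1 B=11)
Step 3: empty(A) -> (A=0 B=11)
Step 4: empty(B) -> (A=0 B=0)
Step 5: fill(A) -> (A=10 B=0)
Step 6: pour(A -> B) -> (A=0 B=10)

Answer: 0 10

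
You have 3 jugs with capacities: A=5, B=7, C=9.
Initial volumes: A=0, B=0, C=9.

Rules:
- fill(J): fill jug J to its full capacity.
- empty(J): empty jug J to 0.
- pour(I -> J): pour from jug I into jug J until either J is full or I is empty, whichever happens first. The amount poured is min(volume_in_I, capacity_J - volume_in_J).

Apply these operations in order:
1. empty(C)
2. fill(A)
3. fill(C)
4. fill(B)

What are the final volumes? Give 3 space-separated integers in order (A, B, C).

Answer: 5 7 9

Derivation:
Step 1: empty(C) -> (A=0 B=0 C=0)
Step 2: fill(A) -> (A=5 B=0 C=0)
Step 3: fill(C) -> (A=5 B=0 C=9)
Step 4: fill(B) -> (A=5 B=7 C=9)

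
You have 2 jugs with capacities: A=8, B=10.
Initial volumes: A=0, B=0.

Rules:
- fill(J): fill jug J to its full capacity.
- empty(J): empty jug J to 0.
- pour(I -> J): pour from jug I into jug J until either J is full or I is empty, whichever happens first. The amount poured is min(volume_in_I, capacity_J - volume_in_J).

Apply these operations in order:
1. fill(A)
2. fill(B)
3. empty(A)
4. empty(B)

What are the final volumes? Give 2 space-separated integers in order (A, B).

Step 1: fill(A) -> (A=8 B=0)
Step 2: fill(B) -> (A=8 B=10)
Step 3: empty(A) -> (A=0 B=10)
Step 4: empty(B) -> (A=0 B=0)

Answer: 0 0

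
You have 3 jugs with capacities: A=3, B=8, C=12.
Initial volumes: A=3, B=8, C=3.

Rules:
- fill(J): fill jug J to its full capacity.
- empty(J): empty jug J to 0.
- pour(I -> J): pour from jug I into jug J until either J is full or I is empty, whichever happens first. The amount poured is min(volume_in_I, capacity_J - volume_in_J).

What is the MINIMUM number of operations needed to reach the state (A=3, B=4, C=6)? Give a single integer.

BFS from (A=3, B=8, C=3). One shortest path:
  1. empty(A) -> (A=0 B=8 C=3)
  2. empty(C) -> (A=0 B=8 C=0)
  3. pour(B -> C) -> (A=0 B=0 C=8)
  4. fill(B) -> (A=0 B=8 C=8)
  5. pour(B -> C) -> (A=0 B=4 C=12)
  6. pour(C -> A) -> (A=3 B=4 C=9)
  7. empty(A) -> (A=0 B=4 C=9)
  8. pour(C -> A) -> (A=3 B=4 C=6)
Reached target in 8 moves.

Answer: 8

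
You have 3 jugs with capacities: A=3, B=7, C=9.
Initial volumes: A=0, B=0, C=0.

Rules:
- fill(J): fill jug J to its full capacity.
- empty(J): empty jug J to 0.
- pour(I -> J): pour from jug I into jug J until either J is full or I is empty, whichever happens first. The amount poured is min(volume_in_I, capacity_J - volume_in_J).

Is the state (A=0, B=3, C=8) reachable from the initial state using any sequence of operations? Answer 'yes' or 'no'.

Answer: yes

Derivation:
BFS from (A=0, B=0, C=0):
  1. fill(C) -> (A=0 B=0 C=9)
  2. pour(C -> A) -> (A=3 B=0 C=6)
  3. pour(C -> B) -> (A=3 B=6 C=0)
  4. fill(C) -> (A=3 B=6 C=9)
  5. pour(C -> B) -> (A=3 B=7 C=8)
  6. empty(B) -> (A=3 B=0 C=8)
  7. pour(A -> B) -> (A=0 B=3 C=8)
Target reached → yes.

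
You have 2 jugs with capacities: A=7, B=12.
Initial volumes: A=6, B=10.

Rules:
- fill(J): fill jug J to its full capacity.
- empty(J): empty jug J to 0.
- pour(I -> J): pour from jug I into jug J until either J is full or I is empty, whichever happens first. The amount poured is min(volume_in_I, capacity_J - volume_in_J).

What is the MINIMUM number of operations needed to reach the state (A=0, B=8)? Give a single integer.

Answer: 7

Derivation:
BFS from (A=6, B=10). One shortest path:
  1. empty(A) -> (A=0 B=10)
  2. pour(B -> A) -> (A=7 B=3)
  3. empty(A) -> (A=0 B=3)
  4. pour(B -> A) -> (A=3 B=0)
  5. fill(B) -> (A=3 B=12)
  6. pour(B -> A) -> (A=7 B=8)
  7. empty(A) -> (A=0 B=8)
Reached target in 7 moves.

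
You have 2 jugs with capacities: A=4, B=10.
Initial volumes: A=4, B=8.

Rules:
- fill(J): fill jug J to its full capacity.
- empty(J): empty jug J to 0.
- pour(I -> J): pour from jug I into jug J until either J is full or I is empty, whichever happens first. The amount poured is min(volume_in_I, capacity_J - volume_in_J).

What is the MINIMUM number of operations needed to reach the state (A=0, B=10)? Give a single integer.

Answer: 2

Derivation:
BFS from (A=4, B=8). One shortest path:
  1. empty(A) -> (A=0 B=8)
  2. fill(B) -> (A=0 B=10)
Reached target in 2 moves.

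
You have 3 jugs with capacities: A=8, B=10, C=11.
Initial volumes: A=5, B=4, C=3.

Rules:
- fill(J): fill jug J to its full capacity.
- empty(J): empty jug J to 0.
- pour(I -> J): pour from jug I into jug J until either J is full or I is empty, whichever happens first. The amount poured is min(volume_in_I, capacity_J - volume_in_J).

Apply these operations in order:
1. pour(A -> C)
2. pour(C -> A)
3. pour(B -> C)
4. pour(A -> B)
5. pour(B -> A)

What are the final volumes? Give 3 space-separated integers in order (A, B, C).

Answer: 8 0 4

Derivation:
Step 1: pour(A -> C) -> (A=0 B=4 C=8)
Step 2: pour(C -> A) -> (A=8 B=4 C=0)
Step 3: pour(B -> C) -> (A=8 B=0 C=4)
Step 4: pour(A -> B) -> (A=0 B=8 C=4)
Step 5: pour(B -> A) -> (A=8 B=0 C=4)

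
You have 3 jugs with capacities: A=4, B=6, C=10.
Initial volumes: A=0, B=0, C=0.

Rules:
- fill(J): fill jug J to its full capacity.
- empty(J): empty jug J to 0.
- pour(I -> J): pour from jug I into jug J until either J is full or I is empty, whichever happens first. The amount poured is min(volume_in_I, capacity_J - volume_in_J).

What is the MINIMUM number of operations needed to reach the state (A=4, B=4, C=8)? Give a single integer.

Answer: 7

Derivation:
BFS from (A=0, B=0, C=0). One shortest path:
  1. fill(A) -> (A=4 B=0 C=0)
  2. pour(A -> B) -> (A=0 B=4 C=0)
  3. fill(A) -> (A=4 B=4 C=0)
  4. pour(A -> C) -> (A=0 B=4 C=4)
  5. fill(A) -> (A=4 B=4 C=4)
  6. pour(A -> C) -> (A=0 B=4 C=8)
  7. fill(A) -> (A=4 B=4 C=8)
Reached target in 7 moves.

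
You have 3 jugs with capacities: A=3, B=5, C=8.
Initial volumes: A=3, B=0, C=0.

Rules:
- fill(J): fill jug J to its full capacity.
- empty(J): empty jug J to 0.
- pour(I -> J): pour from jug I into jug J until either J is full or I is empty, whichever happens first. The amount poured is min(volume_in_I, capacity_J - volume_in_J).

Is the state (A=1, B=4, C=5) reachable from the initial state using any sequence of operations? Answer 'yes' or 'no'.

Answer: no

Derivation:
BFS explored all 160 reachable states.
Reachable set includes: (0,0,0), (0,0,1), (0,0,2), (0,0,3), (0,0,4), (0,0,5), (0,0,6), (0,0,7), (0,0,8), (0,1,0), (0,1,1), (0,1,2) ...
Target (A=1, B=4, C=5) not in reachable set → no.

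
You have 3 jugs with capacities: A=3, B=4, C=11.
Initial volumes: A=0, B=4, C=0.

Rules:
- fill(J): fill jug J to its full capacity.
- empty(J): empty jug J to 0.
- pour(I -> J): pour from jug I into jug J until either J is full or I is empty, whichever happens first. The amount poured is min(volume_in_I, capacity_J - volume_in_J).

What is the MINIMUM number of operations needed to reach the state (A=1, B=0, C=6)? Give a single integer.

BFS from (A=0, B=4, C=0). One shortest path:
  1. fill(A) -> (A=3 B=4 C=0)
  2. pour(A -> C) -> (A=0 B=4 C=3)
  3. pour(B -> A) -> (A=3 B=1 C=3)
  4. pour(A -> C) -> (A=0 B=1 C=6)
  5. pour(B -> A) -> (A=1 B=0 C=6)
Reached target in 5 moves.

Answer: 5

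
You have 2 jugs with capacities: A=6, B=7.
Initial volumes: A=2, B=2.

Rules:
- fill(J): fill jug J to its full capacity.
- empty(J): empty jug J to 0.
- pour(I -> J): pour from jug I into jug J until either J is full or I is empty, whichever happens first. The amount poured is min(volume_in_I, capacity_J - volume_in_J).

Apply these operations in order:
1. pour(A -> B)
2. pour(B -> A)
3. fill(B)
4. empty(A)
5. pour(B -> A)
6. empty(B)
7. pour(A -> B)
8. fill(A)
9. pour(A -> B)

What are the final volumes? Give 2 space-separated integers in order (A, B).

Answer: 5 7

Derivation:
Step 1: pour(A -> B) -> (A=0 B=4)
Step 2: pour(B -> A) -> (A=4 B=0)
Step 3: fill(B) -> (A=4 B=7)
Step 4: empty(A) -> (A=0 B=7)
Step 5: pour(B -> A) -> (A=6 B=1)
Step 6: empty(B) -> (A=6 B=0)
Step 7: pour(A -> B) -> (A=0 B=6)
Step 8: fill(A) -> (A=6 B=6)
Step 9: pour(A -> B) -> (A=5 B=7)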